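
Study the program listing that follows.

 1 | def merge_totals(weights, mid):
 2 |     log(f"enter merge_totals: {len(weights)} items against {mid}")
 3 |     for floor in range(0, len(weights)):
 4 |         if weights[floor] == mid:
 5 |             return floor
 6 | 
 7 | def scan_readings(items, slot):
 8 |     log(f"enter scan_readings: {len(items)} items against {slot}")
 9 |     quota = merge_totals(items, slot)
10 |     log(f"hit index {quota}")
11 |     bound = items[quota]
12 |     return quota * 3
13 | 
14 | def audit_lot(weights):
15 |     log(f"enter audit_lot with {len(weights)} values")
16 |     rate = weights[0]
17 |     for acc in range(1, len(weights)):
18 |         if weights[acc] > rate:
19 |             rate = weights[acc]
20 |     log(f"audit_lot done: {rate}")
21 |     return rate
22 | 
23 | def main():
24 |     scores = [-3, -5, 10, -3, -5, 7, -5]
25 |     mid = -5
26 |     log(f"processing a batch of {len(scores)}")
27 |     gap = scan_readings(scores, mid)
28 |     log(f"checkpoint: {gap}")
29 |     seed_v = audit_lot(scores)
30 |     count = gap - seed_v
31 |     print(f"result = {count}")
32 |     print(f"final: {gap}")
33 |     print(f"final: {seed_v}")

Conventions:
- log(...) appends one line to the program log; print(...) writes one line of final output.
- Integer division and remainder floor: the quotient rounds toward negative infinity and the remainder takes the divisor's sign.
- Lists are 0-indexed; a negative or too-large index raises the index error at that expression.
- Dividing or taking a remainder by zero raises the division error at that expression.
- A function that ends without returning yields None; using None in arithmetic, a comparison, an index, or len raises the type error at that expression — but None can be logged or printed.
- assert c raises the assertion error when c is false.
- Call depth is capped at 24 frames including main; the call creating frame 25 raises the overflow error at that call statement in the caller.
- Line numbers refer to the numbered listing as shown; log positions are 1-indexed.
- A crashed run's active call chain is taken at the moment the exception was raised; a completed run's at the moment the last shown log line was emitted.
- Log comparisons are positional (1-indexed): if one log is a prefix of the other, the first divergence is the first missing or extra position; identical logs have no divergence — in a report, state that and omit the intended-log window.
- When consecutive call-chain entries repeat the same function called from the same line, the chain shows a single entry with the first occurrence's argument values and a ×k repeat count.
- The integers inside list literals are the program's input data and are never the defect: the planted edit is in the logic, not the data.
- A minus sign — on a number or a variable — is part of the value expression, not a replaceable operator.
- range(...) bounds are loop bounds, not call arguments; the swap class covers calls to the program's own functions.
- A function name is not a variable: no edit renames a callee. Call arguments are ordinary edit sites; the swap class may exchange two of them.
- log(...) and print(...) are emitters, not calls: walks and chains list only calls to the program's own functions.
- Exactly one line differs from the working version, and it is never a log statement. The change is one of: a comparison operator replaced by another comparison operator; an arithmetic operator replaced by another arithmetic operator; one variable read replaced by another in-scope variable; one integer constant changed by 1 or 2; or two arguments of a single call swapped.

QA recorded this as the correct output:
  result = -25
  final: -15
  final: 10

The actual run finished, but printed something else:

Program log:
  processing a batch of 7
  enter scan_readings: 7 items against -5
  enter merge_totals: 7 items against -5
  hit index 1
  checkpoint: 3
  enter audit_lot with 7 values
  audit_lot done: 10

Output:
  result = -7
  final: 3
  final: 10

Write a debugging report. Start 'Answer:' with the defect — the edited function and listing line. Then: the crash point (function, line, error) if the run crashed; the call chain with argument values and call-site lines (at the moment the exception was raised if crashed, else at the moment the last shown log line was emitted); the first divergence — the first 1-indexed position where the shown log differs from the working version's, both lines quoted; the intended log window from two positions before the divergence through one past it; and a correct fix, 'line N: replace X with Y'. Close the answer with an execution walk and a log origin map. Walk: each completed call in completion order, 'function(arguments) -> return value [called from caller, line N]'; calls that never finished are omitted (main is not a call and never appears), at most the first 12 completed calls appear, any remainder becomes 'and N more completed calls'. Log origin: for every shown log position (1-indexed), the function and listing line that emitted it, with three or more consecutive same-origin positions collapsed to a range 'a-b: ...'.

Answer: the defect is in scan_readings at line 12.
Key fact: Log line 5 is where behavior first shows: 'checkpoint: 3' appears instead of 'checkpoint: -15'.
Call chain: main -> audit_lot([-3, -5, 10, -3, -5, 7, -5]) (called at line 29).
First divergence: position 5 — shown 'checkpoint: 3', intended 'checkpoint: -15'.
Intended log window:
  3: enter merge_totals: 7 items against -5
  4: hit index 1
  5: checkpoint: -15
  6: enter audit_lot with 7 values
Execution walk:
  merge_totals([-3, -5, 10, -3, -5, 7, -5], -5) -> 1  [called from scan_readings, line 9]
  scan_readings([-3, -5, 10, -3, -5, 7, -5], -5) -> 3  [called from main, line 27]
  audit_lot([-3, -5, 10, -3, -5, 7, -5]) -> 10  [called from main, line 29]
Log origin:
  1: from main, line 26
  2: from scan_readings, line 8
  3: from merge_totals, line 2
  4: from scan_readings, line 10
  5: from main, line 28
  6: from audit_lot, line 15
  7: from audit_lot, line 20
A correct fix: line 12: replace `quota` with `bound`.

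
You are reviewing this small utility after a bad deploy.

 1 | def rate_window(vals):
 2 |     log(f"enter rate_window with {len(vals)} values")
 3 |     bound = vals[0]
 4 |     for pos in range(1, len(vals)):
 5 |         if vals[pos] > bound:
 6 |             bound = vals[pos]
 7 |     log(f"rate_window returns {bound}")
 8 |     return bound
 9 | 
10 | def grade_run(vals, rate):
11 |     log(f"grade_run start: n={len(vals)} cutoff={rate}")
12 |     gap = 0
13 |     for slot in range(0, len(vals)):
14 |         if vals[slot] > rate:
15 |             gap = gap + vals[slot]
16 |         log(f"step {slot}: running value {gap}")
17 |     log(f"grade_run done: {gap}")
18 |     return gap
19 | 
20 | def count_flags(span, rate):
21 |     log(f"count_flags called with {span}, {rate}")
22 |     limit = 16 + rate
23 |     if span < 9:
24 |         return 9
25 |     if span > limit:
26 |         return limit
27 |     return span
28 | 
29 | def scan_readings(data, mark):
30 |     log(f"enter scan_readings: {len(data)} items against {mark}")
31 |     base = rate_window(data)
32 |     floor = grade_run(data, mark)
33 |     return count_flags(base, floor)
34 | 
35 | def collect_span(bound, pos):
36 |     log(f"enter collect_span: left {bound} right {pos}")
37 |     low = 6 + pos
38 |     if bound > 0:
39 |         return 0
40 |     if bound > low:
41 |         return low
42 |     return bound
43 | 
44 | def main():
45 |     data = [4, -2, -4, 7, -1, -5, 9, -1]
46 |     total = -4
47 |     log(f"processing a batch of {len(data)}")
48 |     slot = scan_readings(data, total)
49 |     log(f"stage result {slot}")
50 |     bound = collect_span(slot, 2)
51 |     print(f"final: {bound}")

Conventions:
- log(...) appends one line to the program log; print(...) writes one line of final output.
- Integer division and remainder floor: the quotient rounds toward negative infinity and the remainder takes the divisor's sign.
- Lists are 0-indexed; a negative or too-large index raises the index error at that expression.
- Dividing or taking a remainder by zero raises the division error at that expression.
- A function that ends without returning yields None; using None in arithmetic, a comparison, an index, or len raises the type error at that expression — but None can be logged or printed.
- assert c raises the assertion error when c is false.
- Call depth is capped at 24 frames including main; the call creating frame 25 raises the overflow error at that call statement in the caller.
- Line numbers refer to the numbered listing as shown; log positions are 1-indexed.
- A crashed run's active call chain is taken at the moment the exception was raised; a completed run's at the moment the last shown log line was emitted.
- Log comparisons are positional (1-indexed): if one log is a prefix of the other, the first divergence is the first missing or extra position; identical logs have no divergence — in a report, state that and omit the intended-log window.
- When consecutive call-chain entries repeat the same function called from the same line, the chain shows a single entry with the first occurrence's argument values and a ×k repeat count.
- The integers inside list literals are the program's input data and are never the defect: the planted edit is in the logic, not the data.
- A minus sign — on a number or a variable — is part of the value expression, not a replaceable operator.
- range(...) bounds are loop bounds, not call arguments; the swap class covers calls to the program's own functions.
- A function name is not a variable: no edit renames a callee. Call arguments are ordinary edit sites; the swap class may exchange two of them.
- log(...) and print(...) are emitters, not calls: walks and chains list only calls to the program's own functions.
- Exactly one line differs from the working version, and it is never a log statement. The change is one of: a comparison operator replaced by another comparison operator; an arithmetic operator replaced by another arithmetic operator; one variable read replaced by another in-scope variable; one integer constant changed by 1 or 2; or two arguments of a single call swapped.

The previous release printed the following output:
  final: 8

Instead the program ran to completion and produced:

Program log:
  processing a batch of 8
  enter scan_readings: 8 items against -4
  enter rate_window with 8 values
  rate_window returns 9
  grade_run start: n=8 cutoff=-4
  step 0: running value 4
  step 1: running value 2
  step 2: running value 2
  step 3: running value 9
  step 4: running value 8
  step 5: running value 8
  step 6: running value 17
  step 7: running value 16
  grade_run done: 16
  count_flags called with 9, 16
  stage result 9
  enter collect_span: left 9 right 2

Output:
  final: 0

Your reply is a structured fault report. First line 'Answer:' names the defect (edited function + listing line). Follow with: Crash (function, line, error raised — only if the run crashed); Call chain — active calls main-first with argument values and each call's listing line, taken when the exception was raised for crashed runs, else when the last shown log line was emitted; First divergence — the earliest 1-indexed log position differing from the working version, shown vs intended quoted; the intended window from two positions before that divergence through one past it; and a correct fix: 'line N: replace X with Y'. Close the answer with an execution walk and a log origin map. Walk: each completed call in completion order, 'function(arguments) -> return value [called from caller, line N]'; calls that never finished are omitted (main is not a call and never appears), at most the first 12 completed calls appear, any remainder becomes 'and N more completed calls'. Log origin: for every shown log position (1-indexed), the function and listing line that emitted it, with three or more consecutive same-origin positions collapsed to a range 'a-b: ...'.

Answer: the defect is in collect_span at line 38.
The tell: Nothing in the log betrays the bug — only the output does.
Call chain: main -> collect_span(9, 2) (called at line 50).
First divergence: none (the log streams are identical).
Execution walk:
  rate_window([4, -2, -4, 7, -1, -5, 9, -1]) -> 9  [called from scan_readings, line 31]
  grade_run([4, -2, -4, 7, -1, -5, 9, -1], -4) -> 16  [called from scan_readings, line 32]
  count_flags(9, 16) -> 9  [called from scan_readings, line 33]
  scan_readings([4, -2, -4, 7, -1, -5, 9, -1], -4) -> 9  [called from main, line 48]
  collect_span(9, 2) -> 0  [called from main, line 50]
Log line origins:
  1: from main, line 47
  2: from scan_readings, line 30
  3: from rate_window, line 2
  4: from rate_window, line 7
  5: from grade_run, line 11
  6-13: from grade_run, line 16
  14: from grade_run, line 17
  15: from count_flags, line 21
  16: from main, line 49
  17: from collect_span, line 36
A correct fix: line 38: replace `>` with `<`.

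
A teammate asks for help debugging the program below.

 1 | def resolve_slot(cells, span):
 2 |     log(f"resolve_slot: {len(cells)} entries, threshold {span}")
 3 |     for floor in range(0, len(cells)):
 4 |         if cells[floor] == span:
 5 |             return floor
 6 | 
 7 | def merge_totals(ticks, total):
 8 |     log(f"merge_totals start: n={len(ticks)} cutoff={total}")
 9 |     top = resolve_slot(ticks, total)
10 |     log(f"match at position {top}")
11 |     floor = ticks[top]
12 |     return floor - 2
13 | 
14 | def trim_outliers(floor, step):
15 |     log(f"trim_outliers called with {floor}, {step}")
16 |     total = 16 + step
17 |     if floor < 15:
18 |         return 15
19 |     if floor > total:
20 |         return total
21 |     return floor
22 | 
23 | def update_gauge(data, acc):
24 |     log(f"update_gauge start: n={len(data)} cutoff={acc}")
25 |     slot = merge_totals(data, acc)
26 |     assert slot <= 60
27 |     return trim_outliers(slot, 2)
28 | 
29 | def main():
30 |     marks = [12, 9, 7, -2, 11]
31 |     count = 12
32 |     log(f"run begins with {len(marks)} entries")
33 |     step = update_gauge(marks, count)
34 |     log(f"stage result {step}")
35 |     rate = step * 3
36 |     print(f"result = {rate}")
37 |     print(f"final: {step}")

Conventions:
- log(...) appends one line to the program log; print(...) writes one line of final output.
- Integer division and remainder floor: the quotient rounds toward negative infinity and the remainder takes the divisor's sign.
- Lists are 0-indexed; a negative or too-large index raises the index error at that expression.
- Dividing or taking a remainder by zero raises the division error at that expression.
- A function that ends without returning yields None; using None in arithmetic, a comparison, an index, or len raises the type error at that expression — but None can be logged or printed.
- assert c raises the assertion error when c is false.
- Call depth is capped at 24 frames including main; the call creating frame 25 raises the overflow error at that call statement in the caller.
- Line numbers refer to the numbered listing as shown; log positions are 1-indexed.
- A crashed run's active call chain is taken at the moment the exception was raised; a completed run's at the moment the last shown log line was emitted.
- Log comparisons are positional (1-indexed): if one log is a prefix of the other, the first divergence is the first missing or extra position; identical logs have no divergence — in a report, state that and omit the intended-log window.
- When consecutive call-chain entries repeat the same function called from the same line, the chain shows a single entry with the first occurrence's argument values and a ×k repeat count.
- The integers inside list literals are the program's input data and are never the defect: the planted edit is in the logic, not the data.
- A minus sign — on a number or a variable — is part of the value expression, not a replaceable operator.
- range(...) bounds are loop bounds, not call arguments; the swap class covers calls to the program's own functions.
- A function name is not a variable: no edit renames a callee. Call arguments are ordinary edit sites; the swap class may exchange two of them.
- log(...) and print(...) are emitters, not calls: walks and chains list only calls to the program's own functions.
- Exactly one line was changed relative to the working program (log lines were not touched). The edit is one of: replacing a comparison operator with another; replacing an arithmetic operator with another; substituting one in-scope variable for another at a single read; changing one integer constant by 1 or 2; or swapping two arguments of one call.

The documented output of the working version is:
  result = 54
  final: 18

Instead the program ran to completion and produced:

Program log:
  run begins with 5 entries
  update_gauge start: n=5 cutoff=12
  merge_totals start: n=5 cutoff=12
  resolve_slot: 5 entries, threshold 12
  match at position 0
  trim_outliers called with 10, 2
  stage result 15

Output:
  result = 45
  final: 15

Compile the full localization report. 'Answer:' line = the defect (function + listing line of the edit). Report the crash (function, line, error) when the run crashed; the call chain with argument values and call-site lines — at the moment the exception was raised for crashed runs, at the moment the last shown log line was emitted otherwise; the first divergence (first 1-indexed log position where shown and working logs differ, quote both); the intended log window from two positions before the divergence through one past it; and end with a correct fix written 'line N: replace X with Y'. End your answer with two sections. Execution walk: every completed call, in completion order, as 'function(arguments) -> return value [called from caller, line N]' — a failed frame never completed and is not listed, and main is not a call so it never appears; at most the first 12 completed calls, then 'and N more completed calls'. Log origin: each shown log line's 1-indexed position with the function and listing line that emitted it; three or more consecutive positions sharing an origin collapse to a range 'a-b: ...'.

Answer: the defect is in merge_totals at line 12.
Key observation: The log first diverges at position 6: the faulty run prints 'trim_outliers called with 10, 2' where the working version prints 'trim_outliers called with 24, 2'.
Call chain: main.
First divergence: position 6; shown 'trim_outliers called with 10, 2' vs intended 'trim_outliers called with 24, 2'.
Intended log window:
  4: resolve_slot: 5 entries, threshold 12
  5: match at position 0
  6: trim_outliers called with 24, 2
  7: stage result 18
Execution walk:
  resolve_slot([12, 9, 7, -2, 11], 12) -> 0  [called from merge_totals, line 9]
  merge_totals([12, 9, 7, -2, 11], 12) -> 10  [called from update_gauge, line 25]
  trim_outliers(10, 2) -> 15  [called from update_gauge, line 27]
  update_gauge([12, 9, 7, -2, 11], 12) -> 15  [called from main, line 33]
Log origin:
  1: emitted by main (line 32)
  2: emitted by update_gauge (line 24)
  3: emitted by merge_totals (line 8)
  4: emitted by resolve_slot (line 2)
  5: emitted by merge_totals (line 10)
  6: emitted by trim_outliers (line 15)
  7: emitted by main (line 34)
A correct fix: line 12: replace `-` with `*`.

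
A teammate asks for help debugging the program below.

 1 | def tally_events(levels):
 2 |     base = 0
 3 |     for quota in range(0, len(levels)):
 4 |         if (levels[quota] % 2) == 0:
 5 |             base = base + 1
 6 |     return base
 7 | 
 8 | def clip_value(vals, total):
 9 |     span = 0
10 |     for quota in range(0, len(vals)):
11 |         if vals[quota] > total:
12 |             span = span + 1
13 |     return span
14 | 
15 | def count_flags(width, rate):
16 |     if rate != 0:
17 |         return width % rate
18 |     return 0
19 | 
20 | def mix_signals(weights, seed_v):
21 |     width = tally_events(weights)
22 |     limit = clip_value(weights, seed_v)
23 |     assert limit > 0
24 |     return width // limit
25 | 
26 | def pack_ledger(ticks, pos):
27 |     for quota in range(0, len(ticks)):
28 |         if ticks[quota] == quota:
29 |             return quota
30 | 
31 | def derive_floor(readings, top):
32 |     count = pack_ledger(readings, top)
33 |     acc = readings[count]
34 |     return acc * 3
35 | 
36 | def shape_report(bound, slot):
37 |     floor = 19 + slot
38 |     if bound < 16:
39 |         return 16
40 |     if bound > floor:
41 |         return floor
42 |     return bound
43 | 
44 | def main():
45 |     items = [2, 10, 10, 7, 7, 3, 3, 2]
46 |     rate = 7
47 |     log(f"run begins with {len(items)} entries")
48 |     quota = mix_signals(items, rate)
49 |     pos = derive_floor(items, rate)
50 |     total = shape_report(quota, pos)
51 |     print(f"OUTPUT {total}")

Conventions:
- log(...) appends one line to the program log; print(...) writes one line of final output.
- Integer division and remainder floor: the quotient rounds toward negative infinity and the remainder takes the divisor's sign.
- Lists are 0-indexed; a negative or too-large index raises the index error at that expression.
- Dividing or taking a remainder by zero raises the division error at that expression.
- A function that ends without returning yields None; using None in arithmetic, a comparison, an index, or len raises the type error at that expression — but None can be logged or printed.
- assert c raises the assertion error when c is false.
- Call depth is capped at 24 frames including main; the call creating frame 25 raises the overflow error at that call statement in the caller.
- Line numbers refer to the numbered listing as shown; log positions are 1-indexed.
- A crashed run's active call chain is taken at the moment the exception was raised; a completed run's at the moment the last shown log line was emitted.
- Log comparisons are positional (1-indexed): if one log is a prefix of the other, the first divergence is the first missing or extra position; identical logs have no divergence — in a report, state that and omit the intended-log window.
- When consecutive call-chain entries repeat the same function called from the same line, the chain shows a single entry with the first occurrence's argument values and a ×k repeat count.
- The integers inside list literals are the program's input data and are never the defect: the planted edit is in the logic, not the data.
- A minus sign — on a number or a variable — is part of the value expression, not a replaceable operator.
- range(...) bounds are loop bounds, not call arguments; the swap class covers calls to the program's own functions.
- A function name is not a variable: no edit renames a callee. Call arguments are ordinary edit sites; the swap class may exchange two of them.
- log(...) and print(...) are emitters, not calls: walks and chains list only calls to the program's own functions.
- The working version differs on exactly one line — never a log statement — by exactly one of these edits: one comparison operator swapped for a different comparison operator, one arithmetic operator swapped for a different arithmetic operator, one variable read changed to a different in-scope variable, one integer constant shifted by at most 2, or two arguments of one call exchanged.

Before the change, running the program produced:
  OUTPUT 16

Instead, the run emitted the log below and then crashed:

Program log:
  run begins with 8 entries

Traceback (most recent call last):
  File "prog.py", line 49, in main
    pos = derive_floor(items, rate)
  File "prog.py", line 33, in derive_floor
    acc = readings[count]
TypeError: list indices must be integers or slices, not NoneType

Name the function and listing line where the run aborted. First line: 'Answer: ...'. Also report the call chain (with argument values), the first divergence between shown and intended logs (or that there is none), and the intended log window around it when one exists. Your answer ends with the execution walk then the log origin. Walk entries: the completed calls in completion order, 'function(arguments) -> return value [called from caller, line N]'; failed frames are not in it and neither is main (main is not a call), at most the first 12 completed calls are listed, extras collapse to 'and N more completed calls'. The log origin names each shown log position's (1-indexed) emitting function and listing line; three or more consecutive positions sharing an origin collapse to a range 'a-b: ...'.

Answer: the error was raised in derive_floor, line 33.
The tell: No log line differs; the crash is the first visible symptom.
Call chain: main -> derive_floor([2, 10, 10, 7, 7, 3, 3, 2], 7) (called at line 49).
First divergence: there is none — every log position agrees.
Execution walk:
  tally_events([2, 10, 10, 7, 7, 3, 3, 2]) -> 4  [called from mix_signals, line 21]
  clip_value([2, 10, 10, 7, 7, 3, 3, 2], 7) -> 2  [called from mix_signals, line 22]
  mix_signals([2, 10, 10, 7, 7, 3, 3, 2], 7) -> 2  [called from main, line 48]
  pack_ledger([2, 10, 10, 7, 7, 3, 3, 2], 7) -> None  [called from derive_floor, line 32]
Log line origins:
  1 — main, line 47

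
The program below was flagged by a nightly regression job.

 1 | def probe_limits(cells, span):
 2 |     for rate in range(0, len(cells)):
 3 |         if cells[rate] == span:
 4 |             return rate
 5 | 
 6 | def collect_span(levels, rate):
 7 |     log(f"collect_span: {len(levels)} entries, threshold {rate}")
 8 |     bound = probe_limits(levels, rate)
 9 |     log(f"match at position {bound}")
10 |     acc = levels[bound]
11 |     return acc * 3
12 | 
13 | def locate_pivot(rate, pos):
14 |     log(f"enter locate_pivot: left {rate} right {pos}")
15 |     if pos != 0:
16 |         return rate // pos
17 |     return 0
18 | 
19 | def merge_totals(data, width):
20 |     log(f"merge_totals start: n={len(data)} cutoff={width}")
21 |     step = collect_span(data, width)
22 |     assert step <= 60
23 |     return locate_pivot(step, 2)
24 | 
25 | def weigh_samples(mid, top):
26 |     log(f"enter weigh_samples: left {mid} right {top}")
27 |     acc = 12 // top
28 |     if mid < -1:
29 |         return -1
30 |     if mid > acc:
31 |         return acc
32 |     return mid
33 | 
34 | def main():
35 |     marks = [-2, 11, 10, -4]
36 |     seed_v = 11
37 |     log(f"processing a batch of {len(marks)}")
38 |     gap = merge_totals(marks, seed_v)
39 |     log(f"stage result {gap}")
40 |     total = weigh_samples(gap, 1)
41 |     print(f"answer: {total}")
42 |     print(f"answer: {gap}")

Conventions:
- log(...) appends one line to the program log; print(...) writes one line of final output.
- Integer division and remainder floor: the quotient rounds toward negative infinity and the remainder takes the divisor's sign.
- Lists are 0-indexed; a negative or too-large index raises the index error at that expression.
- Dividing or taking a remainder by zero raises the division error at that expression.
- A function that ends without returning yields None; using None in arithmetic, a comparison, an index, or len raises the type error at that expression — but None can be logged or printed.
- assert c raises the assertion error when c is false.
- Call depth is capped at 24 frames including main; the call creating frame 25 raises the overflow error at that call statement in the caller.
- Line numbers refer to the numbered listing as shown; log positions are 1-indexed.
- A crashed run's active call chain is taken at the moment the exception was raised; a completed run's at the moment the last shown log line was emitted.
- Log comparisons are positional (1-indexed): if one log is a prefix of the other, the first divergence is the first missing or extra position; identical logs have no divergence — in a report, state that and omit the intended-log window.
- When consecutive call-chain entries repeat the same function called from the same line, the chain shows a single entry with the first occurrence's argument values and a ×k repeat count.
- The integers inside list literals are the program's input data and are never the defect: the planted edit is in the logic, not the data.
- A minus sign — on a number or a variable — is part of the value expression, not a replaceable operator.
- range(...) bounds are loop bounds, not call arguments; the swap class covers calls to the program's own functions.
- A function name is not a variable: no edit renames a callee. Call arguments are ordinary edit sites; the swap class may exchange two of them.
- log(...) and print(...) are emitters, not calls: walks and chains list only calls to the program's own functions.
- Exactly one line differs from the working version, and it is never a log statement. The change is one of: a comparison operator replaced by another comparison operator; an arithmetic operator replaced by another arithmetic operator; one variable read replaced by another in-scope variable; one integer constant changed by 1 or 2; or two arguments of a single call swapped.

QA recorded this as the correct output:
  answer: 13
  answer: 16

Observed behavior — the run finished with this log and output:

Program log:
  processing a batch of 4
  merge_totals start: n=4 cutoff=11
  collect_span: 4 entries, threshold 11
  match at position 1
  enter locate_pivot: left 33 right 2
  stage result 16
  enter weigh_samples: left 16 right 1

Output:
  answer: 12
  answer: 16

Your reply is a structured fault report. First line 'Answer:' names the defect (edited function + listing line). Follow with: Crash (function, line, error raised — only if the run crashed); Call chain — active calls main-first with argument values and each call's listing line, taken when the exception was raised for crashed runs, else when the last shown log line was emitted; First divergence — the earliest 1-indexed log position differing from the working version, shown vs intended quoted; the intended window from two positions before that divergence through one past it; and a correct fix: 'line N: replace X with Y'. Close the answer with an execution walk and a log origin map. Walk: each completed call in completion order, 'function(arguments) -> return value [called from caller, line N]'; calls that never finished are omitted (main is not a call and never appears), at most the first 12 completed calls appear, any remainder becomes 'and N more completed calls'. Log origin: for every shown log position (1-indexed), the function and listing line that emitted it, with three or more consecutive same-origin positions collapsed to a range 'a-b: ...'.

Answer: the defect is in weigh_samples at line 27.
Core observation: The two runs log identically and part ways only at the printed values.
Call chain: main -> weigh_samples(16, 1) (called at line 40).
First divergence: there is none — every log position agrees.
Execution walk:
  probe_limits([-2, 11, 10, -4], 11) -> 1  [called from collect_span, line 8]
  collect_span([-2, 11, 10, -4], 11) -> 33  [called from merge_totals, line 21]
  locate_pivot(33, 2) -> 16  [called from merge_totals, line 23]
  merge_totals([-2, 11, 10, -4], 11) -> 16  [called from main, line 38]
  weigh_samples(16, 1) -> 12  [called from main, line 40]
Log origin:
  1: emitted by main (line 37)
  2: emitted by merge_totals (line 20)
  3: emitted by collect_span (line 7)
  4: emitted by collect_span (line 9)
  5: emitted by locate_pivot (line 14)
  6: emitted by main (line 39)
  7: emitted by weigh_samples (line 26)
A correct fix: line 27: replace `//` with `+`.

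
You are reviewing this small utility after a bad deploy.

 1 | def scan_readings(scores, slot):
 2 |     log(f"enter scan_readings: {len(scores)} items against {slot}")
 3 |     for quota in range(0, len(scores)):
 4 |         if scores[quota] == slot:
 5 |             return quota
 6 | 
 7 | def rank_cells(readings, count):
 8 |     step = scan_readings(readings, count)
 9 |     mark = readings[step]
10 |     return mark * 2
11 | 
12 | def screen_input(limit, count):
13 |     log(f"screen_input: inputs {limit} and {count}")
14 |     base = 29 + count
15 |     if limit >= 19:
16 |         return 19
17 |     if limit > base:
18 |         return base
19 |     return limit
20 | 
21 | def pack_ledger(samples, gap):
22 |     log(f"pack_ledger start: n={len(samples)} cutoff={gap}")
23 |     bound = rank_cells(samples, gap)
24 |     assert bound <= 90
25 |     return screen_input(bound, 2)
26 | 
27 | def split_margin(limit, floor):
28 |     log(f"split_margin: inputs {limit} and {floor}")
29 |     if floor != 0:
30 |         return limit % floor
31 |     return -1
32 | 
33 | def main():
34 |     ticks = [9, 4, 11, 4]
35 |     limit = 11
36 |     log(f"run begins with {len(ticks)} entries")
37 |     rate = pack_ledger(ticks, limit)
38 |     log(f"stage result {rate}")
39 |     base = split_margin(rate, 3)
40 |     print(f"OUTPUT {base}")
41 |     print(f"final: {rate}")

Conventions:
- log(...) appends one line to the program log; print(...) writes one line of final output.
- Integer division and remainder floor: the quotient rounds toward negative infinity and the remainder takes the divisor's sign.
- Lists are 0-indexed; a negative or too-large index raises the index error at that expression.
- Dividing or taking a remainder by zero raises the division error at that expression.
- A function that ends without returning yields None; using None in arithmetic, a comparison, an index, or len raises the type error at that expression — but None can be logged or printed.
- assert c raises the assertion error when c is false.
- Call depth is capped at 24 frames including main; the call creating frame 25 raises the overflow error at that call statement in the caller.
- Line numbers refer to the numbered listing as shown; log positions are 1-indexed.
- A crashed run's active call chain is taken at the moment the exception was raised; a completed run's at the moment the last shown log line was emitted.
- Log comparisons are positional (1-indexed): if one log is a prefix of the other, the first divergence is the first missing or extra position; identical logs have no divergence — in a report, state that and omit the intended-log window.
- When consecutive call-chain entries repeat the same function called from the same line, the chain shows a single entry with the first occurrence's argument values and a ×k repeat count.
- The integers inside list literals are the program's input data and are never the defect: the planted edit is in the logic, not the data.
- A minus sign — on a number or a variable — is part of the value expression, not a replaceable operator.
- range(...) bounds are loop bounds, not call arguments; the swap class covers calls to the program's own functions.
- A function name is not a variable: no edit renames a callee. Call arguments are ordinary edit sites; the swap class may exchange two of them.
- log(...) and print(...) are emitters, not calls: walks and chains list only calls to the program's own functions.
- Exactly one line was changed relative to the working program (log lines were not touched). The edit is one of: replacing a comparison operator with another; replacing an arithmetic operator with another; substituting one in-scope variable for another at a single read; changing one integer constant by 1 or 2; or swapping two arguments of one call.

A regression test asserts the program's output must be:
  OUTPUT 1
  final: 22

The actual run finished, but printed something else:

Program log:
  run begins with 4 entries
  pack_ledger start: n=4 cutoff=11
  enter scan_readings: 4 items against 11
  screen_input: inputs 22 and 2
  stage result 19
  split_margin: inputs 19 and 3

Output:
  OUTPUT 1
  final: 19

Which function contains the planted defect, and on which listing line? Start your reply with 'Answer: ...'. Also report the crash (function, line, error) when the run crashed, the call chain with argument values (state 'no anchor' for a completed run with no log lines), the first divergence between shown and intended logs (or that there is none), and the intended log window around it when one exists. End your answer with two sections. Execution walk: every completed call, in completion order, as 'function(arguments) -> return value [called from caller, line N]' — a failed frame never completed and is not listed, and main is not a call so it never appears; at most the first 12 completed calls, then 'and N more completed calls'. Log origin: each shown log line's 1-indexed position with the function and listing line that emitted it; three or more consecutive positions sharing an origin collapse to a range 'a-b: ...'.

Answer: the defect is in screen_input at line 15.
Core observation: Position 5 is the first bad log line: 'stage result 19' should read 'stage result 22'.
Call chain: main -> split_margin(19, 3) (called at line 39).
First divergence: position 5 — the shown line 'stage result 19' should read 'stage result 22'.
Intended log window:
  3: enter scan_readings: 4 items against 11
  4: screen_input: inputs 22 and 2
  5: stage result 22
  6: split_margin: inputs 22 and 3
Execution walk:
  scan_readings([9, 4, 11, 4], 11) -> 2  [called from rank_cells, line 8]
  rank_cells([9, 4, 11, 4], 11) -> 22  [called from pack_ledger, line 23]
  screen_input(22, 2) -> 19  [called from pack_ledger, line 25]
  pack_ledger([9, 4, 11, 4], 11) -> 19  [called from main, line 37]
  split_margin(19, 3) -> 1  [called from main, line 39]
Log line origins:
  1 — main, line 36
  2 — pack_ledger, line 22
  3 — scan_readings, line 2
  4 — screen_input, line 13
  5 — main, line 38
  6 — split_margin, line 28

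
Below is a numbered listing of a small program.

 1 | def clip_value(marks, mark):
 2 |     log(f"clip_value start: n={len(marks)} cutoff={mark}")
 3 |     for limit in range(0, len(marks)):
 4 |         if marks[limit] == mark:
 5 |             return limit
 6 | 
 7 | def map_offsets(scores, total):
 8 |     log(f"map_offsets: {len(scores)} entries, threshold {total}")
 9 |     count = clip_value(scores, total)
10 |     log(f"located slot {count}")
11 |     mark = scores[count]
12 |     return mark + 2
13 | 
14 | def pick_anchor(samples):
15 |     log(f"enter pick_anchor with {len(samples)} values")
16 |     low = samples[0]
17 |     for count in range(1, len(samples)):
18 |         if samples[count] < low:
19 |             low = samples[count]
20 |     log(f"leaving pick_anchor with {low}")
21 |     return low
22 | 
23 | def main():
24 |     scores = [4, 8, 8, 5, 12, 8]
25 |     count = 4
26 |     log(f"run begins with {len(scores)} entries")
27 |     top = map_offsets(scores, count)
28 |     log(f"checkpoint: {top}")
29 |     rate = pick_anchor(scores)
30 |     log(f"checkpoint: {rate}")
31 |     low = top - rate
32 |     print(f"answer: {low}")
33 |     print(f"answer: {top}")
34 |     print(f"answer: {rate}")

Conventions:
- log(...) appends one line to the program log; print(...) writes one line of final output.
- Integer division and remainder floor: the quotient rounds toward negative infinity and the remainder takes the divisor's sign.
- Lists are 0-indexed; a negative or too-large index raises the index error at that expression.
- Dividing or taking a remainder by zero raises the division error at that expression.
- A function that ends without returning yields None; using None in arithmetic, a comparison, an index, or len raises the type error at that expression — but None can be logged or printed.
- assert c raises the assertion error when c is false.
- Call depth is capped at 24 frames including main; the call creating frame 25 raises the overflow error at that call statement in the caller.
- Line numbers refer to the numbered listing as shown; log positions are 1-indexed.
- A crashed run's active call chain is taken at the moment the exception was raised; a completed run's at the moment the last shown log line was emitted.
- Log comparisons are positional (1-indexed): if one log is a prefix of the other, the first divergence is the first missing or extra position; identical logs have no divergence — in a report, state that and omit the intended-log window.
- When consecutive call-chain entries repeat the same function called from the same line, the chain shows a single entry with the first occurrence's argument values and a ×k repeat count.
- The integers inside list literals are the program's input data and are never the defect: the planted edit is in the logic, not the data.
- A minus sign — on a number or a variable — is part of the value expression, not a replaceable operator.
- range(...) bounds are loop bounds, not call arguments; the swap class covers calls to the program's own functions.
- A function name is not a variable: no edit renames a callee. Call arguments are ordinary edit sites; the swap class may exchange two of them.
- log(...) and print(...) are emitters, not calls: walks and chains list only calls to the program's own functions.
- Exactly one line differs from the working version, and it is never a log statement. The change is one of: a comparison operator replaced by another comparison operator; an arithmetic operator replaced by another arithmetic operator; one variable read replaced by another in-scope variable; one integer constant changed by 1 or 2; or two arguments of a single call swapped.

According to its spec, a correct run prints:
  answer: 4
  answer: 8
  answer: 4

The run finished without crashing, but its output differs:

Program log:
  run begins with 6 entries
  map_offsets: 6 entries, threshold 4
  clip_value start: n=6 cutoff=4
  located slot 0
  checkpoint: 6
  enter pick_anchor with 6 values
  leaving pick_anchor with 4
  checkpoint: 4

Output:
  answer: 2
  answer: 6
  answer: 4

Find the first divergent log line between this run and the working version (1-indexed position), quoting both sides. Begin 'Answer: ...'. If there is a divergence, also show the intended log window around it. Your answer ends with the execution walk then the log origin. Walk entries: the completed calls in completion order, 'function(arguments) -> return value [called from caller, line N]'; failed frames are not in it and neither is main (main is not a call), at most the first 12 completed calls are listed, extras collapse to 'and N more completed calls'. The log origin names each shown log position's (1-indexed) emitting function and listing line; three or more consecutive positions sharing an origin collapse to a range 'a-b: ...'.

Answer: position 5; shown 'checkpoint: 6' vs intended 'checkpoint: 8'.
Intended log window:
  3: clip_value start: n=6 cutoff=4
  4: located slot 0
  5: checkpoint: 8
  6: enter pick_anchor with 6 values
Execution walk:
  clip_value([4, 8, 8, 5, 12, 8], 4) -> 0  [called from map_offsets, line 9]
  map_offsets([4, 8, 8, 5, 12, 8], 4) -> 6  [called from main, line 27]
  pick_anchor([4, 8, 8, 5, 12, 8]) -> 4  [called from main, line 29]
Log origins:
  1: logged in main at line 26
  2: logged in map_offsets at line 8
  3: logged in clip_value at line 2
  4: logged in map_offsets at line 10
  5: logged in main at line 28
  6: logged in pick_anchor at line 15
  7: logged in pick_anchor at line 20
  8: logged in main at line 30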